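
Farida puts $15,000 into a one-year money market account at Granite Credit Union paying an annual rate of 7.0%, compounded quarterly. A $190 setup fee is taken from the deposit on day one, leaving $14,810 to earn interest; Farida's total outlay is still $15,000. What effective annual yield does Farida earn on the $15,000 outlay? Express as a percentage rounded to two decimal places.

5.83%

Value after one year: 14,810 × (1 + 0.070/4)^4 = 14,810 × 1.071859 = $15,874.23.
Effective yield on the $15,000 outlay: 15,874.23 / 15,000 − 1 = 0.058282 = 5.83%.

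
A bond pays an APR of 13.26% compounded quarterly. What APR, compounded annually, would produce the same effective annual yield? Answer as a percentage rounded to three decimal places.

13.934%

EAR = (1 + 0.1326/4)^4 − 1 = 0.139340.
Compounded annually, the equivalent nominal rate is the EAR itself: 13.934%.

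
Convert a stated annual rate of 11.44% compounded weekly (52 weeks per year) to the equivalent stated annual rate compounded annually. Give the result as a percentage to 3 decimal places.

12.106%

EAR = (1 + 0.1144/52)^52 − 1 = 0.121060.
Compounded annually, the equivalent nominal rate is the EAR itself: 12.106%.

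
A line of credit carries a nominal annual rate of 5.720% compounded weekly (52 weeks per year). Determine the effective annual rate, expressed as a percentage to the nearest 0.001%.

5.883%

EAR = (1 + 0.05720/52)^52 − 1.
= 1.058834 − 1 = 5.883%.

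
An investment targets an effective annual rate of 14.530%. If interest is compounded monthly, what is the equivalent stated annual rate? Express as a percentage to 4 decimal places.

13.6436%

(1 + r/12)^12 − 1 = 0.14530, so 1 + r/12 = 1.14530^(1/12).
r/12 = 0.011370, so r = 0.136436 = 13.6436%.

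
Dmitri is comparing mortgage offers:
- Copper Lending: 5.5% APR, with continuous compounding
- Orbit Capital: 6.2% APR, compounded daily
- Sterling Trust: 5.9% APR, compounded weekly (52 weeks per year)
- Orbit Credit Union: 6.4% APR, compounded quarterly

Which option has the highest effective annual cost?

Copper Lending: e^0.055 − 1 = 5.654%
Orbit Capital: (1 + 0.062/365)^365 − 1 = 6.396%
Sterling Trust: (1 + 0.059/52)^52 − 1 = 6.074%
Orbit Credit Union: (1 + 0.064/4)^4 − 1 = 6.555%
The highest effective annual rate is Orbit Credit Union at 6.555%.

Orbit Credit Union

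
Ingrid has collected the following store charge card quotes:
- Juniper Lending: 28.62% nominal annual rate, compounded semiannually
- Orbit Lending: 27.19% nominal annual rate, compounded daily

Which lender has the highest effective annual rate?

Juniper Lending: (1 + 0.2862/2)^2 − 1 = 30.668%
Orbit Lending: (1 + 0.2719/365)^365 − 1 = 31.232%
The highest effective annual rate is Orbit Lending at 31.232%.

Orbit Lending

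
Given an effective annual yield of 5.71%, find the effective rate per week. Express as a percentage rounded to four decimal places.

0.1068%

The per-week rate i satisfies (1 + i)^52 = 1 + 0.0571.
i = 1.0571^(1/52) − 1 = 0.0010684 = 0.1068%.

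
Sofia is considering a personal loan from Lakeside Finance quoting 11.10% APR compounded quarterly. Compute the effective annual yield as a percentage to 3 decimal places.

11.571%

EAR = (1 + 0.1110/4)^4 − 1.
= (1 + 0.027750)^4 − 1 = 1.115706 − 1 = 11.571%.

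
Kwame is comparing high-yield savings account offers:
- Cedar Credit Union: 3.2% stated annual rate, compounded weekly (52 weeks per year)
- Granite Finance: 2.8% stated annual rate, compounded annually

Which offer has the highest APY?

Cedar Credit Union

Cedar Credit Union: (1 + 0.032/52)^52 − 1 = 3.251%
Granite Finance: compounded annually, EAR = 2.800%
The highest effective annual rate is Cedar Credit Union at 3.251%.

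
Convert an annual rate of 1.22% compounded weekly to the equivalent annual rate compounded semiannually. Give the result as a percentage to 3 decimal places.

1.224%

EAR = (1 + 0.0122/52)^52 − 1 = 0.012273.
Solve (1 + r/2)^2 = 1.012273: r/2 = 1.012273^(1/2) − 1 = 0.006118, so r = 0.012236 = 1.224%.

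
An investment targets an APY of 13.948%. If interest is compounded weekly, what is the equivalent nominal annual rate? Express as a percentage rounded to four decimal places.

13.0736%

(1 + r/52)^52 − 1 = 0.13948, so 1 + r/52 = 1.13948^(1/52).
r/52 = 0.002514, so r = 0.130736 = 13.0736%.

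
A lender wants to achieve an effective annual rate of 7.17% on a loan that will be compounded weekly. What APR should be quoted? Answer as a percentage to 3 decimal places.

(1 + r/52)^52 − 1 = 0.0717, so 1 + r/52 = 1.0717^(1/52).
r/52 = 0.001333, so r = 0.069292 = 6.929%.

6.929%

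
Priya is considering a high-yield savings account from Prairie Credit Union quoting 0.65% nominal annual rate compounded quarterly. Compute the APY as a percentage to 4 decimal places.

0.6516%

EAR = (1 + 0.0065/4)^4 − 1.
= (1 + 0.001625)^4 − 1 = 1.006516 − 1 = 0.6516%.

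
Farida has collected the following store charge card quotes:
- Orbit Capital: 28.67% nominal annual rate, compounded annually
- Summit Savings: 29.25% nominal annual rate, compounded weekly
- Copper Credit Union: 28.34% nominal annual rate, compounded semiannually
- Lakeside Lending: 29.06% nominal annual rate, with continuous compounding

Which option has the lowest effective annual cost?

Orbit Capital: compounded annually, EAR = 28.670%
Summit Savings: (1 + 0.2925/52)^52 − 1 = 33.868%
Copper Credit Union: (1 + 0.2834/2)^2 − 1 = 30.348%
Lakeside Lending: e^0.2906 − 1 = 33.723%
The lowest effective annual rate is Orbit Capital at 28.670%.

Orbit Capital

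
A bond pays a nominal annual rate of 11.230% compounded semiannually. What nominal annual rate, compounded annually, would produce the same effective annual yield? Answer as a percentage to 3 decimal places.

11.545%

EAR = (1 + 0.11230/2)^2 − 1 = 0.115453.
Compounded annually, the equivalent nominal rate is the EAR itself: 11.545%.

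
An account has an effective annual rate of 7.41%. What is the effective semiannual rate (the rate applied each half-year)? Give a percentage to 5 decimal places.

The per-half-year rate i satisfies (1 + i)^2 = 1 + 0.0741.
i = 1.0741^(1/2) − 1 = 0.0363880 = 3.63880%.

3.63880%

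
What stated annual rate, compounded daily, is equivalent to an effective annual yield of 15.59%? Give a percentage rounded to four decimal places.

(1 + r/365)^365 − 1 = 0.1559, so 1 + r/365 = 1.1559^(1/365).
r/365 = 0.000397, so r = 0.144908 = 14.4908%.

14.4908%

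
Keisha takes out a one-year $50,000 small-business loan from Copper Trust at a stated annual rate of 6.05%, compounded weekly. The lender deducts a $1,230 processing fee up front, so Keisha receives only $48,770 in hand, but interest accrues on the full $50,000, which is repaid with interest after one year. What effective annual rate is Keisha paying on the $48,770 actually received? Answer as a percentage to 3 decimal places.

Amount owed after one year: 50,000 × (1 + 0.0605/52)^52 = 50,000 × 1.062330 = $53,116.51.
Effective rate on net proceeds: 53,116.51 / 48,770 − 1 = 0.089123 = 8.912%.

8.912%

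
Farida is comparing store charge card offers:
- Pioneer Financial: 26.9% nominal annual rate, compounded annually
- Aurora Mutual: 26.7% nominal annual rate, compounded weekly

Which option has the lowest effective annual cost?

Pioneer Financial

Pioneer Financial: compounded annually, EAR = 26.900%
Aurora Mutual: (1 + 0.267/52)^52 − 1 = 30.515%
The lowest effective annual rate is Pioneer Financial at 26.900%.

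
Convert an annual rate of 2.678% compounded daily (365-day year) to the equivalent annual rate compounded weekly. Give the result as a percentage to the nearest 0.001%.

2.679%

EAR = (1 + 0.02678/365)^365 − 1 = 0.027141.
Solve (1 + r/52)^52 = 1.027141: r/52 = 1.027141^(1/52) − 1 = 0.000515, so r = 0.026786 = 2.679%.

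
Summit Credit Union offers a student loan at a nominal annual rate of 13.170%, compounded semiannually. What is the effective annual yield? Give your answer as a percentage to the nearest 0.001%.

13.604%

EAR = (1 + 0.13170/2)^2 − 1.
= 1.136036 − 1 = 13.604%.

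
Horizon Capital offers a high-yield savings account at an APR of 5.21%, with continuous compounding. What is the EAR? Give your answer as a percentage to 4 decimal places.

5.3481%

With continuous compounding, EAR = e^0.0521 − 1.
e^0.0521 = 1.053481, so EAR = 0.053481 = 5.3481%.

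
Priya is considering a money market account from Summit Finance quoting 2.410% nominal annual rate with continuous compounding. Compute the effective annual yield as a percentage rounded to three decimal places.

With continuous compounding, EAR = e^0.02410 − 1.
e^0.02410 = 1.024393, so EAR = 0.024393 = 2.439%.

2.439%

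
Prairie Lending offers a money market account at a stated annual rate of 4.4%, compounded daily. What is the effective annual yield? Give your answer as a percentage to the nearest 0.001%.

EAR = (1 + 0.044/365)^365 − 1.
= (1 + 0.000121)^365 − 1 = 1.044980 − 1 = 4.498%.

4.498%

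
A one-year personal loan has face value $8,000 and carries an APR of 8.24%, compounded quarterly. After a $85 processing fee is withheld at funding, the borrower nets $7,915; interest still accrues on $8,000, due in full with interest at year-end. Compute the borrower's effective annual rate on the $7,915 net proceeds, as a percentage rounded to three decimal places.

9.663%

Amount owed after one year: 8,000 × (1 + 0.0824/4)^4 = 8,000 × 1.084981 = $8,679.85.
Effective rate on net proceeds: 8,679.85 / 7,915 − 1 = 0.096633 = 9.663%.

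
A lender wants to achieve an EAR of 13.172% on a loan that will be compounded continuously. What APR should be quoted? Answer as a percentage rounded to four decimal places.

12.3739%

Continuous: nominal r satisfies e^r − 1 = 0.13172.
r = ln(1 + 0.13172) = ln(1.13172) = 0.123739 = 12.3739%.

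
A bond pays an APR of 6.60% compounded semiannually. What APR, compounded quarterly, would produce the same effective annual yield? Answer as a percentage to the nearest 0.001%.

EAR = (1 + 0.0660/2)^2 − 1 = 0.067089.
Solve (1 + r/4)^4 = 1.067089: r/4 = 1.067089^(1/4) − 1 = 0.016366, so r = 0.065464 = 6.546%.

6.546%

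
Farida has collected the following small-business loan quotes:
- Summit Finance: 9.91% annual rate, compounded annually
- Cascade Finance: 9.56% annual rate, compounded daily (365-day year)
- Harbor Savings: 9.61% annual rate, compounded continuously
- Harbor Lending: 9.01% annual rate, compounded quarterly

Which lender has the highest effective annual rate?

Summit Finance: compounded annually, EAR = 9.910%
Cascade Finance: (1 + 0.0956/365)^365 − 1 = 10.031%
Harbor Savings: e^0.0961 − 1 = 10.087%
Harbor Lending: (1 + 0.0901/4)^4 − 1 = 9.319%
The highest effective annual rate is Harbor Savings at 10.087%.

Harbor Savings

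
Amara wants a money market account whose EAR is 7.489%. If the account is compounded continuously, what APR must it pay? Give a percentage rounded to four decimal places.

7.2218%

Continuous: nominal r satisfies e^r − 1 = 0.07489.
r = ln(1 + 0.07489) = ln(1.07489) = 0.072218 = 7.2218%.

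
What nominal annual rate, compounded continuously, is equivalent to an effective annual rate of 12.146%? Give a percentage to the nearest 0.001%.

11.463%

Continuous: nominal r satisfies e^r − 1 = 0.12146.
r = ln(1 + 0.12146) = ln(1.12146) = 0.114631 = 11.463%.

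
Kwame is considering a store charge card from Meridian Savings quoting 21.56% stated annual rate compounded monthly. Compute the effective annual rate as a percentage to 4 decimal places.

EAR = (1 + 0.2156/12)^12 − 1.
= 1.238234 − 1 = 23.8234%.

23.8234%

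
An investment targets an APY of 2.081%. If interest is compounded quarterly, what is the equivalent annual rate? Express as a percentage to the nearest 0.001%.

2.065%

(1 + r/4)^4 − 1 = 0.02081, so 1 + r/4 = 1.02081^(1/4).
r/4 = 0.005162, so r = 0.020650 = 2.065%.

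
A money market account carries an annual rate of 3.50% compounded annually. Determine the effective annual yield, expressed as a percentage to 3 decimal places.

3.500%

Annual compounding means the effective rate equals the nominal rate: 3.500%.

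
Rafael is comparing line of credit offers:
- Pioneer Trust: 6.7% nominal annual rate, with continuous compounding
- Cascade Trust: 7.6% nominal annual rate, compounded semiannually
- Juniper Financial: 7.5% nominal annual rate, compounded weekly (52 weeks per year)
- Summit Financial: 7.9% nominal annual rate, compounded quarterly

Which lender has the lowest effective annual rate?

Pioneer Trust

Pioneer Trust: e^0.067 − 1 = 6.930%
Cascade Trust: (1 + 0.076/2)^2 − 1 = 7.744%
Juniper Financial: (1 + 0.075/52)^52 − 1 = 7.783%
Summit Financial: (1 + 0.079/4)^4 − 1 = 8.137%
The lowest effective annual rate is Pioneer Trust at 6.930%.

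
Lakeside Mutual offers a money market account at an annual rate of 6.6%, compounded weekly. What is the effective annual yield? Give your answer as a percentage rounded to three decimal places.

6.818%

EAR = (1 + 0.066/52)^52 − 1.
= (1 + 0.001269)^52 − 1 = 1.068182 − 1 = 6.818%.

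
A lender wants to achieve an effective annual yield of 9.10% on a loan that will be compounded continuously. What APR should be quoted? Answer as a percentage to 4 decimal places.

8.7095%

Continuous: nominal r satisfies e^r − 1 = 0.0910.
r = ln(1 + 0.0910) = ln(1.0910) = 0.087095 = 8.7095%.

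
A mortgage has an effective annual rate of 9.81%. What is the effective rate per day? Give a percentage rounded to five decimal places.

The per-day rate i satisfies (1 + i)^365 = 1 + 0.0981.
i = 1.0981^(1/365) − 1 = 0.0002564 = 0.02564%.

0.02564%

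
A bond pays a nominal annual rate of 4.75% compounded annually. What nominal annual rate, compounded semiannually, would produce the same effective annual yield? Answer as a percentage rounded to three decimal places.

4.695%

Compounded annually, EAR = nominal = 0.047500.
Solve (1 + r/2)^2 = 1.047500: r/2 = 1.047500^(1/2) − 1 = 0.023474, so r = 0.046949 = 4.695%.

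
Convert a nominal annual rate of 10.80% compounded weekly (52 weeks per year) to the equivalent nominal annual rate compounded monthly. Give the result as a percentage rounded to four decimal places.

10.8374%

EAR = (1 + 0.1080/52)^52 − 1 = 0.113923.
Solve (1 + r/12)^12 = 1.113923: r/12 = 1.113923^(1/12) − 1 = 0.009031, so r = 0.108374 = 10.8374%.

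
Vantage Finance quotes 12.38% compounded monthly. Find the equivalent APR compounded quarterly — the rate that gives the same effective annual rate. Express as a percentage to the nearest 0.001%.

12.508%

EAR = (1 + 0.1238/12)^12 − 1 = 0.131072.
Solve (1 + r/4)^4 = 1.131072: r/4 = 1.131072^(1/4) − 1 = 0.031270, so r = 0.125082 = 12.508%.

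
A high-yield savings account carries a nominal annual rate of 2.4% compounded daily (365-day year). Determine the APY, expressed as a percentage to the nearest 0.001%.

2.429%

EAR = (1 + 0.024/365)^365 − 1.
= 1.024290 − 1 = 2.429%.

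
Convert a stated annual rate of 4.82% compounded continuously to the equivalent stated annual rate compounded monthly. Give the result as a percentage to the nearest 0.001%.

4.830%

EAR under continuous compounding: e^0.0482 − 1 = 0.049381.
Solve (1 + r/12)^12 = 1.049381: r/12 = 1.049381^(1/12) − 1 = 0.004025, so r = 0.048297 = 4.830%.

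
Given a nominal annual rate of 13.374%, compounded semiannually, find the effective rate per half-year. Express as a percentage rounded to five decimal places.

6.68700%

With a nominal annual rate compounded semiannually, the periodic rate is the nominal rate divided by 2.
i = 0.13374 / 2 = 0.0668700 = 6.68700%.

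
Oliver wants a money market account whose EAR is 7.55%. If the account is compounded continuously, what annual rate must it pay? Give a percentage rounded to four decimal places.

7.2786%

Continuous: nominal r satisfies e^r − 1 = 0.0755.
r = ln(1 + 0.0755) = ln(1.0755) = 0.072786 = 7.2786%.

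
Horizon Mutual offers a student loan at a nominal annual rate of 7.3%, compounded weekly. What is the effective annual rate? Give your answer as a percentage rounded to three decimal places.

7.568%

EAR = (1 + 0.073/52)^52 − 1.
= (1 + 0.001404)^52 − 1 = 1.075675 − 1 = 7.568%.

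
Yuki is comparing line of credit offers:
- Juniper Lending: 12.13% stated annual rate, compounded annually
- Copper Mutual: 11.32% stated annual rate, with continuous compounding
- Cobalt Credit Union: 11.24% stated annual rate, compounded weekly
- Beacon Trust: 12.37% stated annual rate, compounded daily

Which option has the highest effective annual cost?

Beacon Trust

Juniper Lending: compounded annually, EAR = 12.130%
Copper Mutual: e^0.1132 − 1 = 11.986%
Cobalt Credit Union: (1 + 0.1124/52)^52 − 1 = 11.882%
Beacon Trust: (1 + 0.1237/365)^365 − 1 = 13.165%
The highest effective annual rate is Beacon Trust at 13.165%.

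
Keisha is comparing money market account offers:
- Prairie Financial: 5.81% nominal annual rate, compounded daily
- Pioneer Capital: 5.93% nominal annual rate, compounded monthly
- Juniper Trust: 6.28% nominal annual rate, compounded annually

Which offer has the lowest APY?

Prairie Financial

Prairie Financial: (1 + 0.0581/365)^365 − 1 = 5.982%
Pioneer Capital: (1 + 0.0593/12)^12 − 1 = 6.094%
Juniper Trust: compounded annually, EAR = 6.280%
The lowest effective annual rate is Prairie Financial at 5.982%.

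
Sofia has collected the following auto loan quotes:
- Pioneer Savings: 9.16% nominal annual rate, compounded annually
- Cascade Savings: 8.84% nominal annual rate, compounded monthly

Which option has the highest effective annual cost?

Pioneer Savings: compounded annually, EAR = 9.160%
Cascade Savings: (1 + 0.0884/12)^12 − 1 = 9.207%
The highest effective annual rate is Cascade Savings at 9.207%.

Cascade Savings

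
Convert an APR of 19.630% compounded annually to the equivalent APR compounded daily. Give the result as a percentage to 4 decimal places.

Compounded annually, EAR = nominal = 0.196300.
Solve (1 + r/365)^365 = 1.196300: r/365 = 1.196300^(1/365) − 1 = 0.000491, so r = 0.179277 = 17.9277%.

17.9277%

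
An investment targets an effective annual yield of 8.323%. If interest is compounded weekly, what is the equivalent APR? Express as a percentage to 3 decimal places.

8.001%

(1 + r/52)^52 − 1 = 0.08323, so 1 + r/52 = 1.08323^(1/52).
r/52 = 0.001539, so r = 0.080009 = 8.001%.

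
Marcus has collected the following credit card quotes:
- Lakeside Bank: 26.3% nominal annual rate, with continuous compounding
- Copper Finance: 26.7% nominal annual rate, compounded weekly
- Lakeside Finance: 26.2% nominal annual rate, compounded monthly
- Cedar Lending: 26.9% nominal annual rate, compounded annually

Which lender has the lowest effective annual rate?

Lakeside Bank: e^0.263 − 1 = 30.083%
Copper Finance: (1 + 0.267/52)^52 − 1 = 30.515%
Lakeside Finance: (1 + 0.262/12)^12 − 1 = 29.587%
Cedar Lending: compounded annually, EAR = 26.900%
The lowest effective annual rate is Cedar Lending at 26.900%.

Cedar Lending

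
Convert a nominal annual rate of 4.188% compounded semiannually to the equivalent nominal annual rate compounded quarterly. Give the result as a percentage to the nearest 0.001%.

EAR = (1 + 0.04188/2)^2 − 1 = 0.042318.
Solve (1 + r/4)^4 = 1.042318: r/4 = 1.042318^(1/4) − 1 = 0.010416, so r = 0.041663 = 4.166%.

4.166%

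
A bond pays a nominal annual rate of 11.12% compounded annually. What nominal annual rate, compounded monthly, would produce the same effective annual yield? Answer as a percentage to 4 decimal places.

10.5905%

Compounded annually, EAR = nominal = 0.111200.
Solve (1 + r/12)^12 = 1.111200: r/12 = 1.111200^(1/12) − 1 = 0.008825, so r = 0.105905 = 10.5905%.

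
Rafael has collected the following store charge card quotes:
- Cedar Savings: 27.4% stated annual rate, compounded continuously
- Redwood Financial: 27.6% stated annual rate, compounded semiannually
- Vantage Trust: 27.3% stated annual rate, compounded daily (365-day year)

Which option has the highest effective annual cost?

Cedar Savings: e^0.274 − 1 = 31.521%
Redwood Financial: (1 + 0.276/2)^2 − 1 = 29.504%
Vantage Trust: (1 + 0.273/365)^365 − 1 = 31.377%
The highest effective annual rate is Cedar Savings at 31.521%.

Cedar Savings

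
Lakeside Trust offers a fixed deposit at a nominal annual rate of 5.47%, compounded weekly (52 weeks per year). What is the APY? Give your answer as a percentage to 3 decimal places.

5.619%

EAR = (1 + 0.0547/52)^52 − 1.
= (1 + 0.001052)^52 − 1 = 1.056193 − 1 = 5.619%.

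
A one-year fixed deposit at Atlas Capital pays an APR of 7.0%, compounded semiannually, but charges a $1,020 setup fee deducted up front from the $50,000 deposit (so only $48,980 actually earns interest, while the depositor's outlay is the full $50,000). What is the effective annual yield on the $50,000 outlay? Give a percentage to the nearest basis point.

4.94%

Value after one year: 48,980 × (1 + 0.070/2)^2 = 48,980 × 1.071225 = $52,468.60.
Effective yield on the $50,000 outlay: 52,468.60 / 50,000 − 1 = 0.049372 = 4.94%.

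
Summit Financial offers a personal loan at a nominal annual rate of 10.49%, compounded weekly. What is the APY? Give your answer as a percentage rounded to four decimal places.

11.0482%

EAR = (1 + 0.1049/52)^52 − 1.
= (1 + 0.002017)^52 − 1 = 1.110482 − 1 = 11.0482%.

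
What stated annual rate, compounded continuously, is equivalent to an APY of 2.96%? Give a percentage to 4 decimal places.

2.9170%

Continuous: nominal r satisfies e^r − 1 = 0.0296.
r = ln(1 + 0.0296) = ln(1.0296) = 0.029170 = 2.9170%.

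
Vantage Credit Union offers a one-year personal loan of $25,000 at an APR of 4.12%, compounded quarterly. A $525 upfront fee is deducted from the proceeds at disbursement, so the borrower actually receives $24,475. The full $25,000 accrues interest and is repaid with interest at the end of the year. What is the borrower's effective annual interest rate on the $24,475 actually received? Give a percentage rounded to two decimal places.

6.42%

Amount owed after one year: 25,000 × (1 + 0.0412/4)^4 = 25,000 × 1.041841 = $26,046.02.
Effective rate on net proceeds: 26,046.02 / 24,475 − 1 = 0.064189 = 6.42%.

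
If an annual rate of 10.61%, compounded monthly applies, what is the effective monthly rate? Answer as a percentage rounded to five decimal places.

With a nominal annual rate compounded monthly, the periodic rate is the nominal rate divided by 12.
i = 0.1061 / 12 = 0.0088417 = 0.88417%.

0.88417%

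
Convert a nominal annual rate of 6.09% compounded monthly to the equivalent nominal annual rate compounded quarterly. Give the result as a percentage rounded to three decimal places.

EAR = (1 + 0.0609/12)^12 − 1 = 0.062629.
Solve (1 + r/4)^4 = 1.062629: r/4 = 1.062629^(1/4) − 1 = 0.015302, so r = 0.061210 = 6.121%.

6.121%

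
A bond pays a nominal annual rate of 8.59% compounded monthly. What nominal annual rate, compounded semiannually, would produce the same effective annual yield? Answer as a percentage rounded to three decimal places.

EAR = (1 + 0.0859/12)^12 − 1 = 0.089364.
Solve (1 + r/2)^2 = 1.089364: r/2 = 1.089364^(1/2) − 1 = 0.043726, so r = 0.087452 = 8.745%.

8.745%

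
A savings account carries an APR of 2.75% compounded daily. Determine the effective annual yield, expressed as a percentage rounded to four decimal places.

EAR = (1 + 0.0275/365)^365 − 1.
= (1 + 0.000075)^365 − 1 = 1.027881 − 1 = 2.7881%.

2.7881%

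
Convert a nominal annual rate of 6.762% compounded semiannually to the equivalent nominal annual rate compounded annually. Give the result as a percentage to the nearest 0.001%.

EAR = (1 + 0.06762/2)^2 − 1 = 0.068763.
Compounded annually, the equivalent nominal rate is the EAR itself: 6.876%.

6.876%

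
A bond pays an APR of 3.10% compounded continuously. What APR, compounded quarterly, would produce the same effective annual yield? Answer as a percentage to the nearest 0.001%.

3.112%

EAR under continuous compounding: e^0.0310 − 1 = 0.031486.
Solve (1 + r/4)^4 = 1.031486: r/4 = 1.031486^(1/4) − 1 = 0.007780, so r = 0.031120 = 3.112%.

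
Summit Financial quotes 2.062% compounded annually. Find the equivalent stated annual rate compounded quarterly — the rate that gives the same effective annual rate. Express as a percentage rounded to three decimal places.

2.046%

Compounded annually, EAR = nominal = 0.020620.
Solve (1 + r/4)^4 = 1.020620: r/4 = 1.020620^(1/4) − 1 = 0.005116, so r = 0.020462 = 2.046%.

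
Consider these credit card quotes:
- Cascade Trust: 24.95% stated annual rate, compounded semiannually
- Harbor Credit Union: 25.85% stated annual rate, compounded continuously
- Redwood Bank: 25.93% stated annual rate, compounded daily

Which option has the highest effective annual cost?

Cascade Trust: (1 + 0.2495/2)^2 − 1 = 26.506%
Harbor Credit Union: e^0.2585 − 1 = 29.499%
Redwood Bank: (1 + 0.2593/365)^365 − 1 = 29.590%
The highest effective annual rate is Redwood Bank at 29.590%.

Redwood Bank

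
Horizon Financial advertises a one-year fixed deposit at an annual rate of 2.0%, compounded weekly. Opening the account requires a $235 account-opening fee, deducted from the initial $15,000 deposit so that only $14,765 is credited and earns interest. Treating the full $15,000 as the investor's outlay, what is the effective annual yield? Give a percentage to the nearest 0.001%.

0.421%

Value after one year: 14,765 × (1 + 0.020/52)^52 = 14,765 × 1.020197 = $15,063.21.
Effective yield on the $15,000 outlay: 15,063.21 / 15,000 − 1 = 0.004214 = 0.421%.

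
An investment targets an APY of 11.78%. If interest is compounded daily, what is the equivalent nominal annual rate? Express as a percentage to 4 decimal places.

11.1379%

(1 + r/365)^365 − 1 = 0.1178, so 1 + r/365 = 1.1178^(1/365).
r/365 = 0.000305, so r = 0.111379 = 11.1379%.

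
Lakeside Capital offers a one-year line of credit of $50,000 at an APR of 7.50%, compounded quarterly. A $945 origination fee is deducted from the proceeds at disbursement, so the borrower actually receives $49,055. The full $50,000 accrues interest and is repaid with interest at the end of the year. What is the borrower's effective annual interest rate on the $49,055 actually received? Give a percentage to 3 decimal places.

Amount owed after one year: 50,000 × (1 + 0.0750/4)^4 = 50,000 × 1.077136 = $53,856.79.
Effective rate on net proceeds: 53,856.79 / 49,055 − 1 = 0.097886 = 9.789%.

9.789%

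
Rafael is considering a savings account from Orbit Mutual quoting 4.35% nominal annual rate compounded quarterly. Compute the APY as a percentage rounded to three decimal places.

4.421%

EAR = (1 + 0.0435/4)^4 − 1.
= (1 + 0.010875)^4 − 1 = 1.044215 − 1 = 4.421%.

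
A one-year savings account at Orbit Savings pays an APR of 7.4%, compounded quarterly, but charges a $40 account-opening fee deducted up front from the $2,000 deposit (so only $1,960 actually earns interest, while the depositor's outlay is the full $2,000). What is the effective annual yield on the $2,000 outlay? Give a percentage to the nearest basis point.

Value after one year: 1,960 × (1 + 0.074/4)^4 = 1,960 × 1.076079 = $2,109.11.
Effective yield on the $2,000 outlay: 2,109.11 / 2,000 − 1 = 0.054557 = 5.46%.

5.46%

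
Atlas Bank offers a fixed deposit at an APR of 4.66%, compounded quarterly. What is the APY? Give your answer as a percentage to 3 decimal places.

EAR = (1 + 0.0466/4)^4 − 1.
= 1.047421 − 1 = 4.742%.

4.742%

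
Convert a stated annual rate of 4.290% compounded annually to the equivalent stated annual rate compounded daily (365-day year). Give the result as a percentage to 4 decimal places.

4.2008%

Compounded annually, EAR = nominal = 0.042900.
Solve (1 + r/365)^365 = 1.042900: r/365 = 1.042900^(1/365) − 1 = 0.000115, so r = 0.042008 = 4.2008%.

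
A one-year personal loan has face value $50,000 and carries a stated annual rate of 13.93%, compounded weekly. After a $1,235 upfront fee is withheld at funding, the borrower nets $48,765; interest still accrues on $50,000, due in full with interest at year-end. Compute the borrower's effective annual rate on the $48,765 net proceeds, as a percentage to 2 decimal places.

17.84%

Amount owed after one year: 50,000 × (1 + 0.1393/52)^52 = 50,000 × 1.149255 = $57,462.74.
Effective rate on net proceeds: 57,462.74 / 48,765 − 1 = 0.178360 = 17.84%.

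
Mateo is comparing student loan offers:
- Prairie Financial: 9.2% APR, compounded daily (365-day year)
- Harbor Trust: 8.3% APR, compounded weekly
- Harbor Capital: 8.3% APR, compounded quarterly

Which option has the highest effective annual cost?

Prairie Financial

Prairie Financial: (1 + 0.092/365)^365 − 1 = 9.635%
Harbor Trust: (1 + 0.083/52)^52 − 1 = 8.647%
Harbor Capital: (1 + 0.083/4)^4 − 1 = 8.562%
The highest effective annual rate is Prairie Financial at 9.635%.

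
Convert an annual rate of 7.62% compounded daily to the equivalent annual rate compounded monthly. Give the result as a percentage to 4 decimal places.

7.6434%

EAR = (1 + 0.0762/365)^365 − 1 = 0.079170.
Solve (1 + r/12)^12 = 1.079170: r/12 = 1.079170^(1/12) − 1 = 0.006370, so r = 0.076434 = 7.6434%.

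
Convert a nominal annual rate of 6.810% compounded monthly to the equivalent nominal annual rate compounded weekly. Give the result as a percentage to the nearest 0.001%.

EAR = (1 + 0.06810/12)^12 − 1 = 0.070266.
Solve (1 + r/52)^52 = 1.070266: r/52 = 1.070266^(1/52) − 1 = 0.001307, so r = 0.067952 = 6.795%.

6.795%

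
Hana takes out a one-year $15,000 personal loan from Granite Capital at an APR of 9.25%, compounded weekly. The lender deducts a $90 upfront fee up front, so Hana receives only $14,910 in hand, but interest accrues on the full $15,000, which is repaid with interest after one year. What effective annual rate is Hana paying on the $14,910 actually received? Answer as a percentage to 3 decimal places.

10.344%

Amount owed after one year: 15,000 × (1 + 0.0925/52)^52 = 15,000 × 1.096823 = $16,452.35.
Effective rate on net proceeds: 16,452.35 / 14,910 − 1 = 0.103444 = 10.344%.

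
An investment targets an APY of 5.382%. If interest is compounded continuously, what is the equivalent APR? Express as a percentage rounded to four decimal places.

Continuous: nominal r satisfies e^r − 1 = 0.05382.
r = ln(1 + 0.05382) = ln(1.05382) = 0.052422 = 5.2422%.

5.2422%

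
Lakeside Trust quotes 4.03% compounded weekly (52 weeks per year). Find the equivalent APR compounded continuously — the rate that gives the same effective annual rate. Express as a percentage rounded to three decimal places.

EAR = (1 + 0.0403/52)^52 − 1 = 0.041107.
Equivalent continuous rate: r = ln(1 + 0.041107) = 0.040284 = 4.028%.

4.028%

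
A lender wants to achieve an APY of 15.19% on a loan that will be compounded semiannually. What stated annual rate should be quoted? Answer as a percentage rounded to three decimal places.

14.653%

(1 + r/2)^2 − 1 = 0.1519, so 1 + r/2 = 1.1519^(1/2).
r/2 = 0.073266, so r = 0.146532 = 14.653%.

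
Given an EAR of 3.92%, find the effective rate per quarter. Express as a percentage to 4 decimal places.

0.9659%

The per-quarter rate i satisfies (1 + i)^4 = 1 + 0.0392.
i = 1.0392^(1/4) − 1 = 0.0096591 = 0.9659%.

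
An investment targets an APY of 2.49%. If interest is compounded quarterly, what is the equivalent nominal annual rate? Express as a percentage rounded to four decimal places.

(1 + r/4)^4 − 1 = 0.0249, so 1 + r/4 = 1.0249^(1/4).
r/4 = 0.006168, so r = 0.024671 = 2.4671%.

2.4671%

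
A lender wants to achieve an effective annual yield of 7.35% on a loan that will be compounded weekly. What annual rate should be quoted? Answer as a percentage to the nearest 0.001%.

7.097%

(1 + r/52)^52 − 1 = 0.0735, so 1 + r/52 = 1.0735^(1/52).
r/52 = 0.001365, so r = 0.070973 = 7.097%.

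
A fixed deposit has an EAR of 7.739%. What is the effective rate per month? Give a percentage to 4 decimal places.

The per-month rate i satisfies (1 + i)^12 = 1 + 0.07739.
i = 1.07739^(1/12) − 1 = 0.0062311 = 0.6231%.

0.6231%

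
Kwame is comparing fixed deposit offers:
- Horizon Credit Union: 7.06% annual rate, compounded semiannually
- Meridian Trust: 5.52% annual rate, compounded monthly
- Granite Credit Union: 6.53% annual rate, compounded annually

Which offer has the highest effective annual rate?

Horizon Credit Union: (1 + 0.0706/2)^2 − 1 = 7.185%
Meridian Trust: (1 + 0.0552/12)^12 − 1 = 5.662%
Granite Credit Union: compounded annually, EAR = 6.530%
The highest effective annual rate is Horizon Credit Union at 7.185%.

Horizon Credit Union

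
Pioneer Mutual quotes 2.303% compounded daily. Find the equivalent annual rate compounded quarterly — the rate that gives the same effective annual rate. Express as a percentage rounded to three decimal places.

EAR = (1 + 0.02303/365)^365 − 1 = 0.023296.
Solve (1 + r/4)^4 = 1.023296: r/4 = 1.023296^(1/4) − 1 = 0.005774, so r = 0.023096 = 2.310%.

2.310%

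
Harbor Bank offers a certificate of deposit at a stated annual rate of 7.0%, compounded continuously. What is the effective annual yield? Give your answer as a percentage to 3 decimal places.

With continuous compounding, EAR = e^0.070 − 1.
e^0.070 = 1.072508, so EAR = 0.072508 = 7.251%.

7.251%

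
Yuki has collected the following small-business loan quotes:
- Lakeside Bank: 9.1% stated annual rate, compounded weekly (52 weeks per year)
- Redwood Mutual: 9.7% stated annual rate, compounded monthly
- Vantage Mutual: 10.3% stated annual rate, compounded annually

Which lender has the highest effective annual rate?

Vantage Mutual

Lakeside Bank: (1 + 0.091/52)^52 − 1 = 9.518%
Redwood Mutual: (1 + 0.097/12)^12 − 1 = 10.143%
Vantage Mutual: compounded annually, EAR = 10.300%
The highest effective annual rate is Vantage Mutual at 10.300%.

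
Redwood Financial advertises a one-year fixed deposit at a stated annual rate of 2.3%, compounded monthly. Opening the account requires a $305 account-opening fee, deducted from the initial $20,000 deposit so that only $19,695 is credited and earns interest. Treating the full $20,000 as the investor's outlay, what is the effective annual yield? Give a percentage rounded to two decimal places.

Value after one year: 19,695 × (1 + 0.023/12)^12 = 19,695 × 1.023244 = $20,152.79.
Effective yield on the $20,000 outlay: 20,152.79 / 20,000 − 1 = 0.007640 = 0.76%.

0.76%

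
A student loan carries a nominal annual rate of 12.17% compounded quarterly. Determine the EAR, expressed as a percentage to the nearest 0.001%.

12.737%

EAR = (1 + 0.1217/4)^4 − 1.
= (1 + 0.030425)^4 − 1 = 1.127368 − 1 = 12.737%.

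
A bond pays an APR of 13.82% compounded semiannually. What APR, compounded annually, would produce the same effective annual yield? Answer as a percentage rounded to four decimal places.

EAR = (1 + 0.1382/2)^2 − 1 = 0.142975.
Compounded annually, the equivalent nominal rate is the EAR itself: 14.2975%.

14.2975%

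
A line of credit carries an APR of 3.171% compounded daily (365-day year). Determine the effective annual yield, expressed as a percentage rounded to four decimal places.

EAR = (1 + 0.03171/365)^365 − 1.
= (1 + 0.000087)^365 − 1 = 1.032217 − 1 = 3.2217%.

3.2217%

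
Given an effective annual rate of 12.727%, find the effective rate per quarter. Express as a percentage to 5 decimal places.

3.04027%

The per-quarter rate i satisfies (1 + i)^4 = 1 + 0.12727.
i = 1.12727^(1/4) − 1 = 0.0304027 = 3.04027%.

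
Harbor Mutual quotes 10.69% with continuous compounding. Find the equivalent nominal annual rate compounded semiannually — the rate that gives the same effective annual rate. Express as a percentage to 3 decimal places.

EAR under continuous compounding: e^0.1069 − 1 = 0.112823.
Solve (1 + r/2)^2 = 1.112823: r/2 = 1.112823^(1/2) − 1 = 0.054904, so r = 0.109808 = 10.981%.

10.981%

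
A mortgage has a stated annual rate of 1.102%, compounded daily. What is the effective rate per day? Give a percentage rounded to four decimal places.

With a nominal annual rate compounded daily, the periodic rate is the nominal rate divided by 365.
i = 0.01102 / 365 = 0.0000302 = 0.0030%.

0.0030%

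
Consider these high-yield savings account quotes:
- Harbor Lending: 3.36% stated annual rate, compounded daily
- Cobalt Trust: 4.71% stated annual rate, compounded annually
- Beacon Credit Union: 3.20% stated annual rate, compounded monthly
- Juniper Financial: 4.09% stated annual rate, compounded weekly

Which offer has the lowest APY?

Harbor Lending: (1 + 0.0336/365)^365 − 1 = 3.417%
Cobalt Trust: compounded annually, EAR = 4.710%
Beacon Credit Union: (1 + 0.0320/12)^12 − 1 = 3.247%
Juniper Financial: (1 + 0.0409/52)^52 − 1 = 4.173%
The lowest effective annual rate is Beacon Credit Union at 3.247%.

Beacon Credit Union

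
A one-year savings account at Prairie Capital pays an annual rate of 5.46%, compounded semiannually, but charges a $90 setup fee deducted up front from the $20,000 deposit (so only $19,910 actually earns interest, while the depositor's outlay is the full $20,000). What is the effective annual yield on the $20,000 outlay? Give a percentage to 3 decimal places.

5.060%

Value after one year: 19,910 × (1 + 0.0546/2)^2 = 19,910 × 1.055345 = $21,011.92.
Effective yield on the $20,000 outlay: 21,011.92 / 20,000 − 1 = 0.050596 = 5.060%.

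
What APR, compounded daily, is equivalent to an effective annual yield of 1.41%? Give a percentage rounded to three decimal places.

1.400%

(1 + r/365)^365 − 1 = 0.0141, so 1 + r/365 = 1.0141^(1/365).
r/365 = 0.000038, so r = 0.014002 = 1.400%.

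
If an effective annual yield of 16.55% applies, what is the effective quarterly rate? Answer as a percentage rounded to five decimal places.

3.90300%

The per-quarter rate i satisfies (1 + i)^4 = 1 + 0.1655.
i = 1.1655^(1/4) − 1 = 0.0390300 = 3.90300%.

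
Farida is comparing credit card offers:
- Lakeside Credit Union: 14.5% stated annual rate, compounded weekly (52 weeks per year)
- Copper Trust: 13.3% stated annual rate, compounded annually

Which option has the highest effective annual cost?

Lakeside Credit Union: (1 + 0.145/52)^52 − 1 = 15.581%
Copper Trust: compounded annually, EAR = 13.300%
The highest effective annual rate is Lakeside Credit Union at 15.581%.

Lakeside Credit Union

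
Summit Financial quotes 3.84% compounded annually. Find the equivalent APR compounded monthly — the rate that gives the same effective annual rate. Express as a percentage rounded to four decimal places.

3.7740%

Compounded annually, EAR = nominal = 0.038400.
Solve (1 + r/12)^12 = 1.038400: r/12 = 1.038400^(1/12) − 1 = 0.003145, so r = 0.037740 = 3.7740%.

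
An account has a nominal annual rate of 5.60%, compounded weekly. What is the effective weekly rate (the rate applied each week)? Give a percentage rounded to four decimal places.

With a nominal annual rate compounded weekly, the periodic rate is the nominal rate divided by 52.
i = 0.0560 / 52 = 0.0010769 = 0.1077%.

0.1077%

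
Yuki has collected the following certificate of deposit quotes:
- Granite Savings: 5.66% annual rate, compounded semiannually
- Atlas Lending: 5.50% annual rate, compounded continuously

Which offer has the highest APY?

Granite Savings

Granite Savings: (1 + 0.0566/2)^2 − 1 = 5.740%
Atlas Lending: e^0.0550 − 1 = 5.654%
The highest effective annual rate is Granite Savings at 5.740%.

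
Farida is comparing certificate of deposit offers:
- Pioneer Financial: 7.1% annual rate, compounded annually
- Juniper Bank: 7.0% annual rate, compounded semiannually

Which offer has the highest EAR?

Juniper Bank

Pioneer Financial: compounded annually, EAR = 7.100%
Juniper Bank: (1 + 0.070/2)^2 − 1 = 7.122%
The highest effective annual rate is Juniper Bank at 7.122%.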